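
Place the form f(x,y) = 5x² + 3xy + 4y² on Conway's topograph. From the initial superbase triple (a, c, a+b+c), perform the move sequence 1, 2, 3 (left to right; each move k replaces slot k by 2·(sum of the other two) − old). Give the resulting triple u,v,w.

start (5,4,12) = (f(1,0),f(0,1),f(1,1))
replace slot 1: 2·(4+12) − 5 = 27 → (27,4,12)
replace slot 2: 2·(27+12) − 4 = 74 → (27,74,12)
replace slot 3: 2·(27+74) − 12 = 190 → (27,74,190)

27,74,190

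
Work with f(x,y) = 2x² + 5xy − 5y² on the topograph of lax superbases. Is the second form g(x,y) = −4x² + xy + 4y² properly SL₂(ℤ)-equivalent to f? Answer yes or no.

D₁ = 65, D₂ = 65
river cycle of f (length 6): (-5, 5, 2), (2, 7, -2), (-2, 5, 5), (5, 5, -2), (-2, 7, 2), (2, 5, -5)
river cycle of g (length 6): (4, 7, -1), (-1, 7, 4), (4, 1, -4), (-4, 7, 1), (1, 7, -4), (-4, 1, 4)
cycles differ ⇒ inequivalent

no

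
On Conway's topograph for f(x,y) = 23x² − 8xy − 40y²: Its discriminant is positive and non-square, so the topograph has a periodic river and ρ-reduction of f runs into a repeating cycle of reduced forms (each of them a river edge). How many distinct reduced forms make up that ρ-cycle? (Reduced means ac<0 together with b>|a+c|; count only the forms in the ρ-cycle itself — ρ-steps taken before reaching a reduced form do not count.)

D = 3744, ⌊√D⌋ = 61
descent: ρ → (-40,8,23)
descent: ρ → (23,38,-25)  [lands on river]
river: ρ → (-25,12,36)
river: ρ → (36,60,-1)
river: ρ → (-1,60,36)
river: ρ → (36,12,-25)
river: ρ → (-25,38,23)
river: ρ → (23,54,-9)
river: ρ → (-9,54,23)
ρ-cycle length = 8 (tail of 2 descent steps not counted)

8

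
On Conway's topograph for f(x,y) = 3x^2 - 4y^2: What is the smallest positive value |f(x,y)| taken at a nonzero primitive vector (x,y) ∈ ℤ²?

descent: ρ → (-4,0,3)
descent: ρ → (3,6,-1)  [lands on river]
river: ρ → (-1,6,3)
closes: descent 2, river 2
min |a| on river = 1

1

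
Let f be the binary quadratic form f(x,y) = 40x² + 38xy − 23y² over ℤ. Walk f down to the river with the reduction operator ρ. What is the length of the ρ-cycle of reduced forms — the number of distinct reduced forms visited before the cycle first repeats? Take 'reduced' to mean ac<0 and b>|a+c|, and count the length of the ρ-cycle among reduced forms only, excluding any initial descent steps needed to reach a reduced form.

D = 5124, ⌊√D⌋ = 71
river: ρ → (-23,54,24)
river: ρ → (24,42,-35)
river: ρ → (-35,28,31)
river: ρ → (31,34,-32)
river: ρ → (-32,30,33)
river: ρ → (33,36,-29)
river: ρ → (-29,22,40)
river: ρ → (40,58,-11)
river: ρ → (-11,52,55)
river: ρ → (55,58,-8)
river: ρ → (-8,70,7)
river: ρ → (7,70,-8)
river: ρ → (-8,58,55)
river: ρ → (55,52,-11)
river: ρ → (-11,58,40)
river: ρ → (40,22,-29)
river: ρ → (-29,36,33)
river: ρ → (33,30,-32)
river: ρ → (-32,34,31)
river: ρ → (31,28,-35)
river: ρ → (-35,42,24)
river: ρ → (24,54,-23)
river: ρ → (-23,38,40)
river: ρ → (40,42,-21)
river: ρ → (-21,42,40)
river: ρ → (40,38,-23)
ρ-cycle length = 26 (tail of 0 descent steps not counted)

26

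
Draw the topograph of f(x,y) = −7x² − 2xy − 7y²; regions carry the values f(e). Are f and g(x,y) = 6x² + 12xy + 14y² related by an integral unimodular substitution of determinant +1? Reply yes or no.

D₁ = -192, D₂ = -192
f is negative-definite; reduce −f:
−f: reduced (well bottom): (7,2,7) with a≤c, −a<b≤a
flip sign back: reduced form of f is (-7,-2,-7)
g: translate: b→0 (≡12 mod 12), so (6,12,14)→(6,0,8)
g: reduced (well bottom): (6,0,8) with a≤c, −a<b≤a
reduced forms (-7, -2, -7) vs (6, 0, 8) ⇒ inequivalent

no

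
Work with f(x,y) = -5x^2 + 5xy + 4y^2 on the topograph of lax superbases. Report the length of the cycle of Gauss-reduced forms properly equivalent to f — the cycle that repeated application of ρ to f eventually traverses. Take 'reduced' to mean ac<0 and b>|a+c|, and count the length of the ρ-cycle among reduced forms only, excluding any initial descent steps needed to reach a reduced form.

D = 105, ⌊√D⌋ = 10
river: ρ → (4,3,-6)
river: ρ → (-6,9,1)
river: ρ → (1,9,-6)
river: ρ → (-6,3,4)
river: ρ → (4,5,-5)
river: ρ → (-5,5,4)
ρ-cycle length = 6 (tail of 0 descent steps not counted)

6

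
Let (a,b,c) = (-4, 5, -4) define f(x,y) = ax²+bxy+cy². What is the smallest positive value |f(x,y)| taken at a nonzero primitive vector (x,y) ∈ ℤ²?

translate: b→3 (≡-5 mod 8), so (4,-5,4)→(4,3,3)
flip: (4,3,3)→(3,-3,4)
translate: b→3 (≡-3 mod 6), so (3,-3,4)→(3,3,4)
reduced (well bottom): (3,3,4) with a≤c, −a<b≤a
well minimum |f| = |-3| = 3 (negative-definite)

3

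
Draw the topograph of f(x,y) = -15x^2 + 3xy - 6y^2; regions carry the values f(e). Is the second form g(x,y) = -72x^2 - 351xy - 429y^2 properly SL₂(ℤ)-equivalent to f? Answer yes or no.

D₁ = -351, D₂ = -351
f is negative-definite; reduce −f:
−f: flip: (15,-3,6)→(6,3,15)
−f: reduced (well bottom): (6,3,15) with a≤c, −a<b≤a
flip sign back: reduced form of f is (-6,-3,-15)
g is negative-definite; reduce −g:
−g: translate: b→63 (≡351 mod 144), so (72,351,429)→(72,63,15)
−g: flip: (72,63,15)→(15,-63,72)
−g: translate: b→-3 (≡-63 mod 30), so (15,-63,72)→(15,-3,6)
−g: flip: (15,-3,6)→(6,3,15)
−g: reduced (well bottom): (6,3,15) with a≤c, −a<b≤a
flip sign back: reduced form of g is (-6,-3,-15)
reduced forms (-6, -3, -15) vs (-6, -3, -15) ⇒ equivalent

yes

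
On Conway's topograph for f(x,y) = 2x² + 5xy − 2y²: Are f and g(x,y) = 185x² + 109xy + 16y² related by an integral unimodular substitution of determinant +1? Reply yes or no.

D₁ = 41, D₂ = 41
river cycle of f (length 10): (-2, 3, 4), (4, 5, -1), (-1, 5, 4), (4, 3, -2), (-2, 5, 2), (2, 3, -4), (-4, 5, 1), (1, 5, -4), (-4, 3, 2), (2, 5, -2)
river cycle of g (length 10): (2, 5, -2), (-2, 3, 4), (4, 5, -1), (-1, 5, 4), (4, 3, -2), (-2, 5, 2), (2, 3, -4), (-4, 5, 1), (1, 5, -4), (-4, 3, 2)
cycles coincide ⇒ equivalent

yes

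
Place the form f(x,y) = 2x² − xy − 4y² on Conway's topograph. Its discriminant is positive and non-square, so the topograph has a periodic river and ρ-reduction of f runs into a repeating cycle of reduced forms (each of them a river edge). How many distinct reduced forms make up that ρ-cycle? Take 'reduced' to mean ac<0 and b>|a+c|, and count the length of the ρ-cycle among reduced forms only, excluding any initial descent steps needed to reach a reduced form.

D = 33, ⌊√D⌋ = 5
descent: ρ → (-4,1,2)
descent: ρ → (2,3,-3)  [lands on river]
river: ρ → (-3,3,2)
river: ρ → (2,5,-1)
river: ρ → (-1,5,2)
ρ-cycle length = 4 (tail of 2 descent steps not counted)

4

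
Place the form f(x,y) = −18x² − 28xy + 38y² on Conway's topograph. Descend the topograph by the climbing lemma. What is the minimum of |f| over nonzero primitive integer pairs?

descent: ρ → (38,28,-18)  [lands on river]
river: ρ → (-18,44,22)
river: ρ → (22,44,-18)
river: ρ → (-18,28,38)
river: ρ → (38,48,-8)
river: ρ → (-8,48,38)
closes: descent 1, river 6
min |a| on river = 8

8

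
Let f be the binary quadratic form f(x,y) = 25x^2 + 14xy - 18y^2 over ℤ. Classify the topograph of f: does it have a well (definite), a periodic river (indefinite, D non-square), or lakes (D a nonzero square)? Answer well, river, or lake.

D = b²−4ac = 14² − 4·25·(-18) = 1996
D > 0 non-square ⇒ indefinite ⇒ periodic river

river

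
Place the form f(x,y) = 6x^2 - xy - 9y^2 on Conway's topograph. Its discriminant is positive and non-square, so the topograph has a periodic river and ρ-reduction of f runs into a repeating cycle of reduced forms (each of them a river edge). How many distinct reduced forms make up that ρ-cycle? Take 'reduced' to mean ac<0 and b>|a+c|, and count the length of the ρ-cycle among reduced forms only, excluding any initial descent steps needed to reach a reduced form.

D = 217, ⌊√D⌋ = 14
descent: ρ → (-9,1,6)
descent: ρ → (6,11,-4)  [lands on river]
river: ρ → (-4,13,3)
river: ρ → (3,11,-8)
river: ρ → (-8,5,6)
river: ρ → (6,7,-7)
river: ρ → (-7,7,6)
river: ρ → (6,5,-8)
river: ρ → (-8,11,3)
river: ρ → (3,13,-4)
river: ρ → (-4,11,6)
river: ρ → (6,13,-2)
river: ρ → (-2,11,12)
river: ρ → (12,13,-1)
river: ρ → (-1,13,12)
river: ρ → (12,11,-2)
river: ρ → (-2,13,6)
ρ-cycle length = 16 (tail of 2 descent steps not counted)

16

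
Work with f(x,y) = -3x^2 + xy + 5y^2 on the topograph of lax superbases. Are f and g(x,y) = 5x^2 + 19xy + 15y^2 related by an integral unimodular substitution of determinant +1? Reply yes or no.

D₁ = 61, D₂ = 61
river cycle of f (length 6): (-3, 7, 1), (1, 7, -3), (-3, 5, 3), (3, 7, -1), (-1, 7, 3), (3, 5, -3)
river cycle of g (length 6): (1, 7, -3), (-3, 5, 3), (3, 7, -1), (-1, 7, 3), (3, 5, -3), (-3, 7, 1)
cycles coincide ⇒ equivalent

yes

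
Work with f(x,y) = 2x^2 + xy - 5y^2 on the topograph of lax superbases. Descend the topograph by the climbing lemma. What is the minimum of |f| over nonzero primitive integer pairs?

descent: ρ → (-5,-1,2)
descent: ρ → (2,5,-2)  [lands on river]
river: ρ → (-2,3,4)
river: ρ → (4,5,-1)
river: ρ → (-1,5,4)
river: ρ → (4,3,-2)
river: ρ → (-2,5,2)
river: ρ → (2,3,-4)
river: ρ → (-4,5,1)
river: ρ → (1,5,-4)
river: ρ → (-4,3,2)
closes: descent 2, river 10
min |a| on river = 1

1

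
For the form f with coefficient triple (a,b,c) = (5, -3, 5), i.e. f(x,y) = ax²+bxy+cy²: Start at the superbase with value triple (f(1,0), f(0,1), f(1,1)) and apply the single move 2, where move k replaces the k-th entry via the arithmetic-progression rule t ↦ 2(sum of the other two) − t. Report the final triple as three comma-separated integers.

start (5,5,7) = (f(1,0),f(0,1),f(1,1))
replace slot 2: 2·(5+7) − 5 = 19 → (5,19,7)

5,19,7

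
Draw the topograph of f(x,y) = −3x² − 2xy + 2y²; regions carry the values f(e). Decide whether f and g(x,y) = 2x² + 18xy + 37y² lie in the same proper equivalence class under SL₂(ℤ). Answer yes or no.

D₁ = 28, D₂ = 28
river cycle of f (length 4): (2, 2, -3), (-3, 4, 1), (1, 4, -3), (-3, 2, 2)
river cycle of g (length 4): (2, 2, -3), (-3, 4, 1), (1, 4, -3), (-3, 2, 2)
cycles coincide ⇒ equivalent

yes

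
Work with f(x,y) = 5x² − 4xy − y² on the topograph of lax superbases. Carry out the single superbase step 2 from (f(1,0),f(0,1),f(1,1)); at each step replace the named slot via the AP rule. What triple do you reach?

start (5,-1,0) = (f(1,0),f(0,1),f(1,1))
replace slot 2: 2·(5+0) − (-1) = 11 → (5,11,0)

5,11,0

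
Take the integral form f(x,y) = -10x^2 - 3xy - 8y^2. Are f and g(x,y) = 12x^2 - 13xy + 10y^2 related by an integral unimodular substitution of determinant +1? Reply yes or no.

D₁ = -311, D₂ = -311
f is negative-definite; reduce −f:
−f: flip: (10,3,8)→(8,-3,10)
−f: reduced (well bottom): (8,-3,10) with a≤c, −a<b≤a
flip sign back: reduced form of f is (-8,3,-10)
g: translate: b→11 (≡-13 mod 24), so (12,-13,10)→(12,11,9)
g: flip: (12,11,9)→(9,-11,12)
g: translate: b→7 (≡-11 mod 18), so (9,-11,12)→(9,7,10)
g: reduced (well bottom): (9,7,10) with a≤c, −a<b≤a
reduced forms (-8, 3, -10) vs (9, 7, 10) ⇒ inequivalent

no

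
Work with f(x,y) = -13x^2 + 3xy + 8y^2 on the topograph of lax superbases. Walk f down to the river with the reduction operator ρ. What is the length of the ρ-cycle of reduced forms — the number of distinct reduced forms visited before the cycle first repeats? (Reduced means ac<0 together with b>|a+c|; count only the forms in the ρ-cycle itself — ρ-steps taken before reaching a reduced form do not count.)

D = 425, ⌊√D⌋ = 20
descent: ρ → (8,13,-8)  [lands on river]
river: ρ → (-8,19,2)
river: ρ → (2,17,-17)
river: ρ → (-17,17,2)
river: ρ → (2,19,-8)
river: ρ → (-8,13,8)
river: ρ → (8,19,-2)
river: ρ → (-2,17,17)
river: ρ → (17,17,-2)
river: ρ → (-2,19,8)
ρ-cycle length = 10 (tail of 1 descent step not counted)

10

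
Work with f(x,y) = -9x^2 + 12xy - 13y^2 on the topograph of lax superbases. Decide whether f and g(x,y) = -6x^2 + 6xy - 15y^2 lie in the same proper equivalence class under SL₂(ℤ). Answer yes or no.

D₁ = -324, D₂ = -324
f is negative-definite; reduce −f:
−f: translate: b→6 (≡-12 mod 18), so (9,-12,13)→(9,6,10)
−f: reduced (well bottom): (9,6,10) with a≤c, −a<b≤a
flip sign back: reduced form of f is (-9,-6,-10)
g is negative-definite; reduce −g:
−g: translate: b→6 (≡-6 mod 12), so (6,-6,15)→(6,6,15)
−g: reduced (well bottom): (6,6,15) with a≤c, −a<b≤a
flip sign back: reduced form of g is (-6,-6,-15)
reduced forms (-9, -6, -10) vs (-6, -6, -15) ⇒ inequivalent

no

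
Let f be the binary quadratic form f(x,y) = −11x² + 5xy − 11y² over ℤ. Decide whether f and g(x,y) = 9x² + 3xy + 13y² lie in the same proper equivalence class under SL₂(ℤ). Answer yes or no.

D₁ = -459, D₂ = -459
f is negative-definite; reduce −f:
−f: flip: (11,-5,11)→(11,5,11)
−f: reduced (well bottom): (11,5,11) with a≤c, −a<b≤a
flip sign back: reduced form of f is (-11,-5,-11)
g: reduced (well bottom): (9,3,13) with a≤c, −a<b≤a
reduced forms (-11, -5, -11) vs (9, 3, 13) ⇒ inequivalent

no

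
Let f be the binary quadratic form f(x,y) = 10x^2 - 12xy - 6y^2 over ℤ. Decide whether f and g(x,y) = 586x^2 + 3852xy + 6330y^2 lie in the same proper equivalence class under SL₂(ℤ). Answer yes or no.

D₁ = 384, D₂ = 384
river cycle of f (length 4): (-6, 12, 10), (10, 8, -8), (-8, 8, 10), (10, 12, -6)
river cycle of g (length 4): (10, 12, -6), (-6, 12, 10), (10, 8, -8), (-8, 8, 10)
cycles coincide ⇒ equivalent

yes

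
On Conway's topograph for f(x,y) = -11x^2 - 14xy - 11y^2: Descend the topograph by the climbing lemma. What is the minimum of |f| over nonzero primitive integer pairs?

translate: b→-8 (≡14 mod 22), so (11,14,11)→(11,-8,8)
flip: (11,-8,8)→(8,8,11)
reduced (well bottom): (8,8,11) with a≤c, −a<b≤a
well minimum |f| = |-8| = 8 (negative-definite)

8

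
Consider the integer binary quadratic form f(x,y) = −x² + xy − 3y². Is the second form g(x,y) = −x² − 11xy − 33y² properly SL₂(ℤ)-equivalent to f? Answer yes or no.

D₁ = -11, D₂ = -11
f is negative-definite; reduce −f:
−f: translate: b→1 (≡-1 mod 2), so (1,-1,3)→(1,1,3)
−f: reduced (well bottom): (1,1,3) with a≤c, −a<b≤a
flip sign back: reduced form of f is (-1,-1,-3)
g is negative-definite; reduce −g:
−g: translate: b→1 (≡11 mod 2), so (1,11,33)→(1,1,3)
−g: reduced (well bottom): (1,1,3) with a≤c, −a<b≤a
flip sign back: reduced form of g is (-1,-1,-3)
reduced forms (-1, -1, -3) vs (-1, -1, -3) ⇒ equivalent

yes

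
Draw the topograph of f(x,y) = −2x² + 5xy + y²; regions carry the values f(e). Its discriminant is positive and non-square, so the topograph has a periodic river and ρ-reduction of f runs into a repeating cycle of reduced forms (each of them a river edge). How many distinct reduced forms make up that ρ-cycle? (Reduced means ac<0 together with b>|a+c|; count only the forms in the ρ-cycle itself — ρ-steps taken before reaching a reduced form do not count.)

D = 33, ⌊√D⌋ = 5
river: ρ → (1,5,-2)
river: ρ → (-2,3,3)
river: ρ → (3,3,-2)
river: ρ → (-2,5,1)
ρ-cycle length = 4 (tail of 0 descent steps not counted)

4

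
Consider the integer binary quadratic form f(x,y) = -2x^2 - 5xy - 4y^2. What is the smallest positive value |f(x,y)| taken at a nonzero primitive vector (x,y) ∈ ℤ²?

translate: b→1 (≡5 mod 4), so (2,5,4)→(2,1,1)
flip: (2,1,1)→(1,-1,2)
translate: b→1 (≡-1 mod 2), so (1,-1,2)→(1,1,2)
reduced (well bottom): (1,1,2) with a≤c, −a<b≤a
well minimum |f| = |-1| = 1 (negative-definite)

1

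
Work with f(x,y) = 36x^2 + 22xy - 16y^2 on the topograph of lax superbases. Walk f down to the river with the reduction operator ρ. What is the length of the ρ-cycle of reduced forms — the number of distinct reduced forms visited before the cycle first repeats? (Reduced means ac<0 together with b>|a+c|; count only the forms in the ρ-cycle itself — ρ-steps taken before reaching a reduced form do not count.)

D = 2788, ⌊√D⌋ = 52
river: ρ → (-16,42,16)
river: ρ → (16,22,-36)
river: ρ → (-36,50,2)
river: ρ → (2,50,-36)
river: ρ → (-36,22,16)
river: ρ → (16,42,-16)
river: ρ → (-16,22,36)
river: ρ → (36,50,-2)
river: ρ → (-2,50,36)
river: ρ → (36,22,-16)
ρ-cycle length = 10 (tail of 0 descent steps not counted)

10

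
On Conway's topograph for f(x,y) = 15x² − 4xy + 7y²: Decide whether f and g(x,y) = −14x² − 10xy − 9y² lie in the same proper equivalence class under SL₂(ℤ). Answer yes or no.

D₁ = -404, D₂ = -404
f: flip: (15,-4,7)→(7,4,15)
f: reduced (well bottom): (7,4,15) with a≤c, −a<b≤a
g is negative-definite; reduce −g:
−g: flip: (14,10,9)→(9,-10,14)
−g: translate: b→8 (≡-10 mod 18), so (9,-10,14)→(9,8,13)
−g: reduced (well bottom): (9,8,13) with a≤c, −a<b≤a
flip sign back: reduced form of g is (-9,-8,-13)
reduced forms (7, 4, 15) vs (-9, -8, -13) ⇒ inequivalent

no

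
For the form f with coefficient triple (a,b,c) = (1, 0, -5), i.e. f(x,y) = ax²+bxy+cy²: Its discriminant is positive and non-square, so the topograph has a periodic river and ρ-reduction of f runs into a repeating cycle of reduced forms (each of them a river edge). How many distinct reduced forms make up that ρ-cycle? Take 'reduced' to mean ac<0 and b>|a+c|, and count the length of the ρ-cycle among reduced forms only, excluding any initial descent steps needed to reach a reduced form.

D = 20, ⌊√D⌋ = 4
descent: ρ → (-5,0,1)
descent: ρ → (1,4,-1)  [lands on river]
river: ρ → (-1,4,1)
ρ-cycle length = 2 (tail of 2 descent steps not counted)

2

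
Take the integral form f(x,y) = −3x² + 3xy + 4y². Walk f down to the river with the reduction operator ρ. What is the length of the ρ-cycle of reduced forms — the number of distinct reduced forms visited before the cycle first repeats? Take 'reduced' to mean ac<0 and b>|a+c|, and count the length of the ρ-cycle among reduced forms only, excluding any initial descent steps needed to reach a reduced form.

D = 57, ⌊√D⌋ = 7
river: ρ → (4,5,-2)
river: ρ → (-2,7,1)
river: ρ → (1,7,-2)
river: ρ → (-2,5,4)
river: ρ → (4,3,-3)
river: ρ → (-3,3,4)
ρ-cycle length = 6 (tail of 0 descent steps not counted)

6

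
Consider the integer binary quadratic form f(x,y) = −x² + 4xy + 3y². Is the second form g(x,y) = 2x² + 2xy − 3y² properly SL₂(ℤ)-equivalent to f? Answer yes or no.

D₁ = 28, D₂ = 28
river cycle of f (length 4): (3, 2, -2), (-2, 2, 3), (3, 4, -1), (-1, 4, 3)
river cycle of g (length 4): (-3, 4, 1), (1, 4, -3), (-3, 2, 2), (2, 2, -3)
cycles differ ⇒ inequivalent

no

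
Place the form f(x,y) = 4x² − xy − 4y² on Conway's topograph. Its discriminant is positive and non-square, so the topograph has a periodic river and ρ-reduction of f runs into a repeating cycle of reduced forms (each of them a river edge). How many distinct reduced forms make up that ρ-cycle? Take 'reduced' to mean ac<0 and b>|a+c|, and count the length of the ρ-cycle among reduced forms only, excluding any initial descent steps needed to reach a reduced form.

D = 65, ⌊√D⌋ = 8
descent: ρ → (-4,1,4)  [lands on river]
river: ρ → (4,7,-1)
river: ρ → (-1,7,4)
river: ρ → (4,1,-4)
river: ρ → (-4,7,1)
river: ρ → (1,7,-4)
ρ-cycle length = 6 (tail of 1 descent step not counted)

6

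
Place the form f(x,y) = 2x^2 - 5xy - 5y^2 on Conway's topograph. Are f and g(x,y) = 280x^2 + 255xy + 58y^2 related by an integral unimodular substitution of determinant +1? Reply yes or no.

D₁ = 65, D₂ = 65
river cycle of f (length 6): (-5, 5, 2), (2, 7, -2), (-2, 5, 5), (5, 5, -2), (-2, 7, 2), (2, 5, -5)
river cycle of g (length 6): (2, 7, -2), (-2, 5, 5), (5, 5, -2), (-2, 7, 2), (2, 5, -5), (-5, 5, 2)
cycles coincide ⇒ equivalent

yes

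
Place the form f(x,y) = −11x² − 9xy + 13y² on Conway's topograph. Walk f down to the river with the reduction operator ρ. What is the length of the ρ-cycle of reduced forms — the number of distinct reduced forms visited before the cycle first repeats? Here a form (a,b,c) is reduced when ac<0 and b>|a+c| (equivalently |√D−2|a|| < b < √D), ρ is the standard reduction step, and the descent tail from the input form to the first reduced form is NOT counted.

D = 653, ⌊√D⌋ = 25
descent: ρ → (13,9,-11)  [lands on river]
river: ρ → (-11,13,11)
river: ρ → (11,9,-13)
river: ρ → (-13,17,7)
river: ρ → (7,25,-1)
river: ρ → (-1,25,7)
river: ρ → (7,17,-13)
river: ρ → (-13,9,11)
river: ρ → (11,13,-11)
river: ρ → (-11,9,13)
river: ρ → (13,17,-7)
river: ρ → (-7,25,1)
river: ρ → (1,25,-7)
river: ρ → (-7,17,13)
ρ-cycle length = 14 (tail of 1 descent step not counted)

14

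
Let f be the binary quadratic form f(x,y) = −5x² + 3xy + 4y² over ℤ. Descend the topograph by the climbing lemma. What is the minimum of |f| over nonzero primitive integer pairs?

river: ρ → (4,5,-4)
river: ρ → (-4,3,5)
river: ρ → (5,7,-2)
river: ρ → (-2,9,1)
river: ρ → (1,9,-2)
river: ρ → (-2,7,5)
river: ρ → (5,3,-4)
river: ρ → (-4,5,4)
river: ρ → (4,3,-5)
river: ρ → (-5,7,2)
river: ρ → (2,9,-1)
river: ρ → (-1,9,2)
river: ρ → (2,7,-5)
river: ρ → (-5,3,4)
closes: descent 0, river 14
min |a| on river = 1

1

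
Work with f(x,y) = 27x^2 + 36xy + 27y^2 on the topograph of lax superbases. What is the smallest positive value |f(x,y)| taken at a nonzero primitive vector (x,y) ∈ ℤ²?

translate: b→-18 (≡36 mod 54), so (27,36,27)→(27,-18,18)
flip: (27,-18,18)→(18,18,27)
reduced (well bottom): (18,18,27) with a≤c, −a<b≤a
well minimum = a = 18

18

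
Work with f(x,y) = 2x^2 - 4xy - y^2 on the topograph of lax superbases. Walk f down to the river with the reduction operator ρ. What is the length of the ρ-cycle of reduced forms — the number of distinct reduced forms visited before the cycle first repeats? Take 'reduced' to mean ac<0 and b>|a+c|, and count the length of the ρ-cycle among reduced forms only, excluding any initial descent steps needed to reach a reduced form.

D = 24, ⌊√D⌋ = 4
descent: ρ → (-1,4,2)  [lands on river]
river: ρ → (2,4,-1)
ρ-cycle length = 2 (tail of 1 descent step not counted)

2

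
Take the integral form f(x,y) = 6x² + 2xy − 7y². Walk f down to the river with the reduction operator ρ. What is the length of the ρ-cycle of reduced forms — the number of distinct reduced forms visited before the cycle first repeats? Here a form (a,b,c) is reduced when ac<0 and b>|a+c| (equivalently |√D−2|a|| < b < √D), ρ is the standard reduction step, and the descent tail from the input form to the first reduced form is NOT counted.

D = 172, ⌊√D⌋ = 13
river: ρ → (-7,12,1)
river: ρ → (1,12,-7)
river: ρ → (-7,2,6)
river: ρ → (6,10,-3)
river: ρ → (-3,8,9)
river: ρ → (9,10,-2)
river: ρ → (-2,10,9)
river: ρ → (9,8,-3)
river: ρ → (-3,10,6)
river: ρ → (6,2,-7)
ρ-cycle length = 10 (tail of 0 descent steps not counted)

10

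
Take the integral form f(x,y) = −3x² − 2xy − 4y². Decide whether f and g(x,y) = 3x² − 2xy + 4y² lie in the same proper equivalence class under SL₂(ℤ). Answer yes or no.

D₁ = -44, D₂ = -44
f is negative-definite; reduce −f:
−f: reduced (well bottom): (3,2,4) with a≤c, −a<b≤a
flip sign back: reduced form of f is (-3,-2,-4)
g: reduced (well bottom): (3,-2,4) with a≤c, −a<b≤a
reduced forms (-3, -2, -4) vs (3, -2, 4) ⇒ inequivalent

no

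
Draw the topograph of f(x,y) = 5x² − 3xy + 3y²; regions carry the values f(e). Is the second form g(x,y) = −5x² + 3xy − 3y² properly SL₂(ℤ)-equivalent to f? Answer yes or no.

D₁ = -51, D₂ = -51
f: flip: (5,-3,3)→(3,3,5)
f: reduced (well bottom): (3,3,5) with a≤c, −a<b≤a
g is negative-definite; reduce −g:
−g: flip: (5,-3,3)→(3,3,5)
−g: reduced (well bottom): (3,3,5) with a≤c, −a<b≤a
flip sign back: reduced form of g is (-3,-3,-5)
reduced forms (3, 3, 5) vs (-3, -3, -5) ⇒ inequivalent

no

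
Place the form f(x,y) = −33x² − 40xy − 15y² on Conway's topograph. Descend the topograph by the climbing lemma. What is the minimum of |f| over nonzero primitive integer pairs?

translate: b→-26 (≡40 mod 66), so (33,40,15)→(33,-26,8)
flip: (33,-26,8)→(8,26,33)
translate: b→-6 (≡26 mod 16), so (8,26,33)→(8,-6,13)
reduced (well bottom): (8,-6,13) with a≤c, −a<b≤a
well minimum |f| = |-8| = 8 (negative-definite)

8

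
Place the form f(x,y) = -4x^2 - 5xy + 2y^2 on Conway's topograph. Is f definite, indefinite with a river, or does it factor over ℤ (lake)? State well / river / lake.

D = b²−4ac = (-5)² − 4·(-4)·2 = 57
D > 0 non-square ⇒ indefinite ⇒ periodic river

river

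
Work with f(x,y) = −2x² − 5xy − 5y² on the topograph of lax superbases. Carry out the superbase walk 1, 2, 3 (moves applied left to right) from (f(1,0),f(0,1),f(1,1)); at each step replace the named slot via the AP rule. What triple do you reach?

start (-2,-5,-12) = (f(1,0),f(0,1),f(1,1))
replace slot 1: 2·((-5)+(-12)) − (-2) = -32 → (-32,-5,-12)
replace slot 2: 2·((-32)+(-12)) − (-5) = -83 → (-32,-83,-12)
replace slot 3: 2·((-32)+(-83)) − (-12) = -218 → (-32,-83,-218)

-32,-83,-218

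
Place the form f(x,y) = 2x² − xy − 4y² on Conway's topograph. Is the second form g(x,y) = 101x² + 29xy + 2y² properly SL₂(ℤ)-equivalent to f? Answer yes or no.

D₁ = 33, D₂ = 33
river cycle of f (length 4): (2, 3, -3), (-3, 3, 2), (2, 5, -1), (-1, 5, 2)
river cycle of g (length 4): (2, 3, -3), (-3, 3, 2), (2, 5, -1), (-1, 5, 2)
cycles coincide ⇒ equivalent

yes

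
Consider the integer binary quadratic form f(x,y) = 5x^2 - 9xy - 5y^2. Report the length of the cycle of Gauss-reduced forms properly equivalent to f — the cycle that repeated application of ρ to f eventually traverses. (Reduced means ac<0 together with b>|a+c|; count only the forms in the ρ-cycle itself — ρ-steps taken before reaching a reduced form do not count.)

D = 181, ⌊√D⌋ = 13
descent: ρ → (-5,9,5)  [lands on river]
river: ρ → (5,11,-3)
river: ρ → (-3,13,1)
river: ρ → (1,13,-3)
river: ρ → (-3,11,5)
river: ρ → (5,9,-5)
river: ρ → (-5,11,3)
river: ρ → (3,13,-1)
river: ρ → (-1,13,3)
river: ρ → (3,11,-5)
ρ-cycle length = 10 (tail of 1 descent step not counted)

10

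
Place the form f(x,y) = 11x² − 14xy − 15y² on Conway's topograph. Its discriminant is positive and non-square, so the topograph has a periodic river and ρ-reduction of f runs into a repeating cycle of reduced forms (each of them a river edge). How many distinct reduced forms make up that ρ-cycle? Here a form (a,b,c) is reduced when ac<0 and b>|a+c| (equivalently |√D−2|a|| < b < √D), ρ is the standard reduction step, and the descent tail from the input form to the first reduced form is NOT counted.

D = 856, ⌊√D⌋ = 29
descent: ρ → (-15,14,11)  [lands on river]
river: ρ → (11,8,-18)
river: ρ → (-18,28,1)
river: ρ → (1,28,-18)
river: ρ → (-18,8,11)
river: ρ → (11,14,-15)
river: ρ → (-15,16,10)
river: ρ → (10,24,-7)
river: ρ → (-7,18,19)
river: ρ → (19,20,-6)
river: ρ → (-6,28,3)
river: ρ → (3,26,-15)
river: ρ → (-15,4,14)
river: ρ → (14,24,-5)
river: ρ → (-5,26,9)
river: ρ → (9,28,-2)
river: ρ → (-2,28,9)
river: ρ → (9,26,-5)
river: ρ → (-5,24,14)
river: ρ → (14,4,-15)
river: ρ → (-15,26,3)
river: ρ → (3,28,-6)
river: ρ → (-6,20,19)
river: ρ → (19,18,-7)
river: ρ → (-7,24,10)
river: ρ → (10,16,-15)
ρ-cycle length = 26 (tail of 1 descent step not counted)

26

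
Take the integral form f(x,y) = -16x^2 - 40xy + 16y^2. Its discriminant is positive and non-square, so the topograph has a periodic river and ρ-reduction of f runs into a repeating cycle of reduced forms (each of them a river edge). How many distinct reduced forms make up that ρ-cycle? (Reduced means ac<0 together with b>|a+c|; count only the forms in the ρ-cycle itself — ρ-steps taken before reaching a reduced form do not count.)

D = 2624, ⌊√D⌋ = 51
descent: ρ → (16,40,-16)  [lands on river]
river: ρ → (-16,24,32)
river: ρ → (32,40,-8)
river: ρ → (-8,40,32)
river: ρ → (32,24,-16)
river: ρ → (-16,40,16)
river: ρ → (16,24,-32)
river: ρ → (-32,40,8)
river: ρ → (8,40,-32)
river: ρ → (-32,24,16)
ρ-cycle length = 10 (tail of 1 descent step not counted)

10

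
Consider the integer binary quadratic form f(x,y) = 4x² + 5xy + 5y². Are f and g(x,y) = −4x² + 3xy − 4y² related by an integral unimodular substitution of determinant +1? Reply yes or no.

D₁ = -55, D₂ = -55
f: translate: b→-3 (≡5 mod 8), so (4,5,5)→(4,-3,4)
f: flip: (4,-3,4)→(4,3,4)
f: reduced (well bottom): (4,3,4) with a≤c, −a<b≤a
g is negative-definite; reduce −g:
−g: flip: (4,-3,4)→(4,3,4)
−g: reduced (well bottom): (4,3,4) with a≤c, −a<b≤a
flip sign back: reduced form of g is (-4,-3,-4)
reduced forms (4, 3, 4) vs (-4, -3, -4) ⇒ inequivalent

no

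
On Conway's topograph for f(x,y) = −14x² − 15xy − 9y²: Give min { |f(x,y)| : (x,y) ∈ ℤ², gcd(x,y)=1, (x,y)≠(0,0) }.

translate: b→-13 (≡15 mod 28), so (14,15,9)→(14,-13,8)
flip: (14,-13,8)→(8,13,14)
translate: b→-3 (≡13 mod 16), so (8,13,14)→(8,-3,9)
reduced (well bottom): (8,-3,9) with a≤c, −a<b≤a
well minimum |f| = |-8| = 8 (negative-definite)

8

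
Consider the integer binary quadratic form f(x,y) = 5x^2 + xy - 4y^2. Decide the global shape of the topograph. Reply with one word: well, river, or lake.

D = b²−4ac = 1² − 4·5·(-4) = 81
D = 9² is a perfect square ⇒ form factors over ℤ ⇒ lakes

lake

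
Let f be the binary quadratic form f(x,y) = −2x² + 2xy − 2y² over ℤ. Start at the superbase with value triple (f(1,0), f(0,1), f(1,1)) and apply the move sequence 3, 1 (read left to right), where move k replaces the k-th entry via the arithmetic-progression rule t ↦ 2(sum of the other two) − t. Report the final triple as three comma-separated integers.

start (-2,-2,-2) = (f(1,0),f(0,1),f(1,1))
replace slot 3: 2·((-2)+(-2)) − (-2) = -6 → (-2,-2,-6)
replace slot 1: 2·((-2)+(-6)) − (-2) = -14 → (-14,-2,-6)

-14,-2,-6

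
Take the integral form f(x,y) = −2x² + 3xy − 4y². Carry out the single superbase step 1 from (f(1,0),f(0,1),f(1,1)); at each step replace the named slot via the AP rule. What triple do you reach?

start (-2,-4,-3) = (f(1,0),f(0,1),f(1,1))
replace slot 1: 2·((-4)+(-3)) − (-2) = -12 → (-12,-4,-3)

-12,-4,-3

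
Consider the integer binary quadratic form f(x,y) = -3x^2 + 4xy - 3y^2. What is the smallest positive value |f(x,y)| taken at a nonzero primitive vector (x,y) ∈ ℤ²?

translate: b→2 (≡-4 mod 6), so (3,-4,3)→(3,2,2)
flip: (3,2,2)→(2,-2,3)
translate: b→2 (≡-2 mod 4), so (2,-2,3)→(2,2,3)
reduced (well bottom): (2,2,3) with a≤c, −a<b≤a
well minimum |f| = |-2| = 2 (negative-definite)

2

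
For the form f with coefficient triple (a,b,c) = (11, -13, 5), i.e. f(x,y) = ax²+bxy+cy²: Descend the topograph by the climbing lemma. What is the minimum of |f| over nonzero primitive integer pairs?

translate: b→9 (≡-13 mod 22), so (11,-13,5)→(11,9,3)
flip: (11,9,3)→(3,-9,11)
translate: b→3 (≡-9 mod 6), so (3,-9,11)→(3,3,5)
reduced (well bottom): (3,3,5) with a≤c, −a<b≤a
well minimum = a = 3

3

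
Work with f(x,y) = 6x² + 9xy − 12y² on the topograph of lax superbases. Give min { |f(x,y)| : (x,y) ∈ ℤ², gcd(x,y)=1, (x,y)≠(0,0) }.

river: ρ → (-12,15,3)
river: ρ → (3,15,-12)
river: ρ → (-12,9,6)
river: ρ → (6,15,-6)
river: ρ → (-6,9,12)
river: ρ → (12,15,-3)
river: ρ → (-3,15,12)
river: ρ → (12,9,-6)
river: ρ → (-6,15,6)
river: ρ → (6,9,-12)
closes: descent 0, river 10
min |a| on river = 3

3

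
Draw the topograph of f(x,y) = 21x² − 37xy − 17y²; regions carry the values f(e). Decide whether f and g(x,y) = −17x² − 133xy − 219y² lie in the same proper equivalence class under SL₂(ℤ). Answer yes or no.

D₁ = 2797, D₂ = 2797
river cycle of f (length 54): (-17, 37, 21), (21, 47, -7), (-7, 51, 7), (7, 47, -21), (-21, 37, 17), (17, 31, -27), (-27, 23, 21), (21, 19, -29), (-29, 39, 11), (11, 49, -9), … (44 more)
river cycle of g (length 54): (-17, 37, 21), (21, 47, -7), (-7, 51, 7), (7, 47, -21), (-21, 37, 17), (17, 31, -27), (-27, 23, 21), (21, 19, -29), (-29, 39, 11), (11, 49, -9), … (44 more)
cycles coincide ⇒ equivalent

yes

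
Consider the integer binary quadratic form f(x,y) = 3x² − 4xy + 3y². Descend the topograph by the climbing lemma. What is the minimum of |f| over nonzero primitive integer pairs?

translate: b→2 (≡-4 mod 6), so (3,-4,3)→(3,2,2)
flip: (3,2,2)→(2,-2,3)
translate: b→2 (≡-2 mod 4), so (2,-2,3)→(2,2,3)
reduced (well bottom): (2,2,3) with a≤c, −a<b≤a
well minimum = a = 2

2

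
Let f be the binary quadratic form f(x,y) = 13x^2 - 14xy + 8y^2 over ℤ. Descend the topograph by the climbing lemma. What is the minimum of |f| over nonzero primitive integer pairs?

translate: b→12 (≡-14 mod 26), so (13,-14,8)→(13,12,7)
flip: (13,12,7)→(7,-12,13)
translate: b→2 (≡-12 mod 14), so (7,-12,13)→(7,2,8)
reduced (well bottom): (7,2,8) with a≤c, −a<b≤a
well minimum = a = 7

7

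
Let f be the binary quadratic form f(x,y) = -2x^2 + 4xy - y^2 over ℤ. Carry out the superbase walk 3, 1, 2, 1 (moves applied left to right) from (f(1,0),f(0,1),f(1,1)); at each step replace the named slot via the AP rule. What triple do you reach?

start (-2,-1,1) = (f(1,0),f(0,1),f(1,1))
replace slot 3: 2·((-2)+(-1)) − 1 = -7 → (-2,-1,-7)
replace slot 1: 2·((-1)+(-7)) − (-2) = -14 → (-14,-1,-7)
replace slot 2: 2·((-14)+(-7)) − (-1) = -41 → (-14,-41,-7)
replace slot 1: 2·((-41)+(-7)) − (-14) = -82 → (-82,-41,-7)

-82,-41,-7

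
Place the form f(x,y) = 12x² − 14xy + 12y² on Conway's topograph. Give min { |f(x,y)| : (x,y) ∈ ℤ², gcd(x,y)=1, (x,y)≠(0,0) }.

translate: b→10 (≡-14 mod 24), so (12,-14,12)→(12,10,10)
flip: (12,10,10)→(10,-10,12)
translate: b→10 (≡-10 mod 20), so (10,-10,12)→(10,10,12)
reduced (well bottom): (10,10,12) with a≤c, −a<b≤a
well minimum = a = 10

10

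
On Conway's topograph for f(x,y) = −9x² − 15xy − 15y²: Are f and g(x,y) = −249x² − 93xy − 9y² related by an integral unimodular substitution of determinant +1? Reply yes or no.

D₁ = -315, D₂ = -315
f is negative-definite; reduce −f:
−f: translate: b→-3 (≡15 mod 18), so (9,15,15)→(9,-3,9)
−f: flip: (9,-3,9)→(9,3,9)
−f: reduced (well bottom): (9,3,9) with a≤c, −a<b≤a
flip sign back: reduced form of f is (-9,-3,-9)
g is negative-definite; reduce −g:
−g: flip: (249,93,9)→(9,-93,249)
−g: translate: b→-3 (≡-93 mod 18), so (9,-93,249)→(9,-3,9)
−g: flip: (9,-3,9)→(9,3,9)
−g: reduced (well bottom): (9,3,9) with a≤c, −a<b≤a
flip sign back: reduced form of g is (-9,-3,-9)
reduced forms (-9, -3, -9) vs (-9, -3, -9) ⇒ equivalent

yes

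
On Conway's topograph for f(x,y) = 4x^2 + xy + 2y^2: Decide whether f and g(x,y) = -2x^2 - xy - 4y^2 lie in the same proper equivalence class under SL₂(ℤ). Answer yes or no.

D₁ = -31, D₂ = -31
f: flip: (4,1,2)→(2,-1,4)
f: reduced (well bottom): (2,-1,4) with a≤c, −a<b≤a
g is negative-definite; reduce −g:
−g: reduced (well bottom): (2,1,4) with a≤c, −a<b≤a
flip sign back: reduced form of g is (-2,-1,-4)
reduced forms (2, -1, 4) vs (-2, -1, -4) ⇒ inequivalent

no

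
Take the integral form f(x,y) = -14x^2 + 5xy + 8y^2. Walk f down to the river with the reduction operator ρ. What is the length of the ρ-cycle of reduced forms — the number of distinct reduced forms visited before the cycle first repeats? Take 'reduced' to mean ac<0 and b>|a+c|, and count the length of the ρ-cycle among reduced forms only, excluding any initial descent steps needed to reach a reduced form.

D = 473, ⌊√D⌋ = 21
descent: ρ → (8,11,-11)  [lands on river]
river: ρ → (-11,11,8)
river: ρ → (8,21,-1)
river: ρ → (-1,21,8)
ρ-cycle length = 4 (tail of 1 descent step not counted)

4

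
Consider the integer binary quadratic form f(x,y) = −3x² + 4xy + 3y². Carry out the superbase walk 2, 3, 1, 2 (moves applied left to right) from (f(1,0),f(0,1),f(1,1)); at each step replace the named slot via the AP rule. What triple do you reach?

start (-3,3,4) = (f(1,0),f(0,1),f(1,1))
replace slot 2: 2·((-3)+4) − 3 = -1 → (-3,-1,4)
replace slot 3: 2·((-3)+(-1)) − 4 = -12 → (-3,-1,-12)
replace slot 1: 2·((-1)+(-12)) − (-3) = -23 → (-23,-1,-12)
replace slot 2: 2·((-23)+(-12)) − (-1) = -69 → (-23,-69,-12)

-23,-69,-12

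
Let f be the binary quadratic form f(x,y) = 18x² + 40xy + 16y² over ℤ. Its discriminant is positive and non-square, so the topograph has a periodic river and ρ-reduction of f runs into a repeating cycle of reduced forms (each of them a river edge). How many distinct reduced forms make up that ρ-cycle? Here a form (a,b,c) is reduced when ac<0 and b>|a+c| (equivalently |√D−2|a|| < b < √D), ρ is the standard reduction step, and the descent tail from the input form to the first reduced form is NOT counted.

D = 448, ⌊√D⌋ = 21
descent: ρ → (16,-8,-6)
descent: ρ → (-6,20,2)  [lands on river]
river: ρ → (2,20,-6)
river: ρ → (-6,16,8)
river: ρ → (8,16,-6)
ρ-cycle length = 4 (tail of 2 descent steps not counted)

4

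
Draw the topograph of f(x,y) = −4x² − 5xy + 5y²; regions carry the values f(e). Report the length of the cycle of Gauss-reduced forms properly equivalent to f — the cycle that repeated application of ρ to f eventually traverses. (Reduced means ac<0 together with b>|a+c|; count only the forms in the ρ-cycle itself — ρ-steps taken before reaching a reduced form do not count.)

D = 105, ⌊√D⌋ = 10
descent: ρ → (5,5,-4)  [lands on river]
river: ρ → (-4,3,6)
river: ρ → (6,9,-1)
river: ρ → (-1,9,6)
river: ρ → (6,3,-4)
river: ρ → (-4,5,5)
ρ-cycle length = 6 (tail of 1 descent step not counted)

6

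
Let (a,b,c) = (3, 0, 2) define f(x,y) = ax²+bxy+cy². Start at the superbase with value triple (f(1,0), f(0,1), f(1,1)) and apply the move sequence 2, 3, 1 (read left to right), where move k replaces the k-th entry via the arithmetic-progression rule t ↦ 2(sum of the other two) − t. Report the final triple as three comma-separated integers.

start (3,2,5) = (f(1,0),f(0,1),f(1,1))
replace slot 2: 2·(3+5) − 2 = 14 → (3,14,5)
replace slot 3: 2·(3+14) − 5 = 29 → (3,14,29)
replace slot 1: 2·(14+29) − 3 = 83 → (83,14,29)

83,14,29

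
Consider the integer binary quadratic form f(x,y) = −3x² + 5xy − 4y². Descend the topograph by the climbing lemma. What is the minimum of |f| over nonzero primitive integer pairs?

translate: b→1 (≡-5 mod 6), so (3,-5,4)→(3,1,2)
flip: (3,1,2)→(2,-1,3)
reduced (well bottom): (2,-1,3) with a≤c, −a<b≤a
well minimum |f| = |-2| = 2 (negative-definite)

2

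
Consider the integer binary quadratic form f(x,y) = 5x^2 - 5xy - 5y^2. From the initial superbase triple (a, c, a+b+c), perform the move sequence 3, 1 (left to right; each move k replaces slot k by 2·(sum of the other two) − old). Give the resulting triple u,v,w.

start (5,-5,-5) = (f(1,0),f(0,1),f(1,1))
replace slot 3: 2·(5+(-5)) − (-5) = 5 → (5,-5,5)
replace slot 1: 2·((-5)+5) − 5 = -5 → (-5,-5,5)

-5,-5,5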